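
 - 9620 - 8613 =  - 18233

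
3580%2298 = 1282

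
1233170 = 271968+961202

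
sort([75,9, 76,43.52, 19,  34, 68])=[ 9, 19,  34, 43.52,68,75,76]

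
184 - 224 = -40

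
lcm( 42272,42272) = 42272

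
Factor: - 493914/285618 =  - 313/181 =-  181^( - 1)*313^1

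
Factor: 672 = 2^5*3^1*7^1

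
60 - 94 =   -  34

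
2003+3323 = 5326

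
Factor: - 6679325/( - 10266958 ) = 2^( - 1)*5^2*13^ ( - 1)*53^1*71^2*331^( - 1)*1193^ ( - 1 )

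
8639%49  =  15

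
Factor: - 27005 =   -  5^1*11^1 *491^1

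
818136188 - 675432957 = 142703231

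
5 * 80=400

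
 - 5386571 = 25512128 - 30898699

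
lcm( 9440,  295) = 9440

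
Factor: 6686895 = 3^1*5^1*41^1*83^1*131^1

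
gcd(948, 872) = 4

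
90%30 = 0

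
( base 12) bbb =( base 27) 29Q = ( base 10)1727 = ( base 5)23402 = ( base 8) 3277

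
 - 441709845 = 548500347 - 990210192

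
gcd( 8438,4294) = 2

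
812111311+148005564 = 960116875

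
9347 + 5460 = 14807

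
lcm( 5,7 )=35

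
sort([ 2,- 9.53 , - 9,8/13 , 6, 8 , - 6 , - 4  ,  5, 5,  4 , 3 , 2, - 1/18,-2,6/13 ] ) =[ - 9.53,- 9, - 6,  -  4, - 2, - 1/18,  6/13, 8/13 , 2,2, 3,4,5,5, 6, 8] 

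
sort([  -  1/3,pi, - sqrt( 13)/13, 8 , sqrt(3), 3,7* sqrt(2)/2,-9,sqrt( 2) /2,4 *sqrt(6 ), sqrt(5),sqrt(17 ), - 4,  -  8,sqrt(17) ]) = [ - 9 , - 8,- 4  , - 1/3, - sqrt(13 ) /13,sqrt( 2 )/2,sqrt(3 ),sqrt( 5 ), 3,pi,sqrt(17), sqrt( 17),7*sqrt (2 )/2,8,4*sqrt(6)] 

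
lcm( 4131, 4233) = 342873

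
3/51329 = 3/51329 = 0.00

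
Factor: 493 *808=398344= 2^3*17^1 * 29^1*101^1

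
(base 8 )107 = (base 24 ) 2n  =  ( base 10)71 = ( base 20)3b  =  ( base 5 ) 241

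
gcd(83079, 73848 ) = 9231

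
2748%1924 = 824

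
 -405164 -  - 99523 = -305641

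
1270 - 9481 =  - 8211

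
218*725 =158050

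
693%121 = 88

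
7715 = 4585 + 3130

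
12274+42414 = 54688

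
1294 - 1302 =- 8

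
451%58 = 45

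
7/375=7/375 = 0.02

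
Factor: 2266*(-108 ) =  - 244728 = -2^3*3^3*11^1*  103^1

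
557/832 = 557/832 =0.67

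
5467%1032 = 307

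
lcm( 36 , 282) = 1692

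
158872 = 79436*2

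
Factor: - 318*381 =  - 121158 =- 2^1*3^2*53^1*127^1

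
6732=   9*748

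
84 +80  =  164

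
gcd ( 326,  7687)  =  1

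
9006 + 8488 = 17494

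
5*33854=169270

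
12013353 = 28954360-16941007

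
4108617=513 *8009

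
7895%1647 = 1307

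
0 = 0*94129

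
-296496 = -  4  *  74124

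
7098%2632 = 1834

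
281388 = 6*46898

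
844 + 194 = 1038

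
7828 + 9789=17617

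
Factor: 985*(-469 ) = - 5^1*7^1* 67^1*197^1=   - 461965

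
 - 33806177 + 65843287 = 32037110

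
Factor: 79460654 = 2^1 * 7^2*13^1*97^1 * 643^1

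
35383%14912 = 5559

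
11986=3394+8592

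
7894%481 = 198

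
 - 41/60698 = -41/60698 =- 0.00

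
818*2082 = 1703076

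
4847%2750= 2097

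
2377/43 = 55 + 12/43 =55.28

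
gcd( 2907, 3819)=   57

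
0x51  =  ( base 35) 2B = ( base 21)3I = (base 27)30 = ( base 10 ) 81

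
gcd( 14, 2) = 2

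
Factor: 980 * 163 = 159740 = 2^2 * 5^1*7^2 * 163^1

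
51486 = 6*8581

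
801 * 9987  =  7999587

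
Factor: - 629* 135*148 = - 12567420 = - 2^2*3^3* 5^1 * 17^1 * 37^2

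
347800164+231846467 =579646631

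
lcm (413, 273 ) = 16107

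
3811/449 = 3811/449=8.49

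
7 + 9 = 16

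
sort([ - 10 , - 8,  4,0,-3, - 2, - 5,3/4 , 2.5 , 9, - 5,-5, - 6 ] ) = [ - 10,  -  8, - 6, - 5, - 5, - 5, - 3, - 2, 0, 3/4,2.5, 4,9] 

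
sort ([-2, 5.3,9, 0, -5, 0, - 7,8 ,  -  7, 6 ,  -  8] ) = [ - 8, - 7 , - 7, - 5,-2 , 0,0, 5.3,6,  8 , 9 ] 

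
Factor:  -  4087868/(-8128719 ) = 2^2*3^( - 2)*71^(-1)*587^1*1741^1 * 12721^( - 1 )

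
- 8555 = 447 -9002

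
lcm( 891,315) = 31185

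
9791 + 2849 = 12640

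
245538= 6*40923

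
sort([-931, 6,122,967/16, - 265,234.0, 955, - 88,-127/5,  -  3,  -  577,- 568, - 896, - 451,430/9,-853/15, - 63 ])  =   [ - 931, -896, -577, - 568, - 451, - 265, - 88, - 63,-853/15 ,-127/5, - 3,6,430/9, 967/16 , 122,234.0,955 ] 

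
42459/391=42459/391 = 108.59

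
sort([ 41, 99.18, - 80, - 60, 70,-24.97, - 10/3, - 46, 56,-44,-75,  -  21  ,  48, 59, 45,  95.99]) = [ - 80,- 75, - 60, - 46 , - 44, - 24.97, - 21,-10/3, 41  ,  45, 48,56,59,70,95.99,  99.18 ]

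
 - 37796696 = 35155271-72951967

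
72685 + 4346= 77031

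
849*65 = 55185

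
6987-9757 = -2770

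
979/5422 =979/5422 = 0.18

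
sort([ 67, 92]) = [ 67,92 ]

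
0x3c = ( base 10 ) 60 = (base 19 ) 33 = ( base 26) 28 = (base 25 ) 2A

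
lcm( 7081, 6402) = 467346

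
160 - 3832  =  -3672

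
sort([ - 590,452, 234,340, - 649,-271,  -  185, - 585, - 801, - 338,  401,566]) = [ - 801, - 649, - 590, -585,-338, - 271, -185,234,340,401,452, 566] 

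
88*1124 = 98912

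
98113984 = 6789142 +91324842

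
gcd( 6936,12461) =17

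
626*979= 612854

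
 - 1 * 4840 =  - 4840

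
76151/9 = 76151/9 = 8461.22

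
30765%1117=606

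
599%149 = 3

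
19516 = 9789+9727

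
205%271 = 205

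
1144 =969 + 175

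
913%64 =17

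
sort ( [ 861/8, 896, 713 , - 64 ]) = [ - 64, 861/8, 713,896 ]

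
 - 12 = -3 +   -  9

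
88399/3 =88399/3= 29466.33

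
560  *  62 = 34720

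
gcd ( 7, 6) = 1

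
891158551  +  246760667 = 1137919218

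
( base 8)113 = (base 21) 3c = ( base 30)2f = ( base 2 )1001011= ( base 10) 75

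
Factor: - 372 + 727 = 5^1 * 71^1= 355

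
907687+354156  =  1261843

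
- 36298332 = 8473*( - 4284)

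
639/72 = 71/8=8.88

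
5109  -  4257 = 852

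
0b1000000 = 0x40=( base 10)64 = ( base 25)2e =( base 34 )1U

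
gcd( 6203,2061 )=1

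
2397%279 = 165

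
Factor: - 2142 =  - 2^1*3^2*7^1*17^1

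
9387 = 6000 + 3387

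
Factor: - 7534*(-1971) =2^1*3^3*73^1*3767^1= 14849514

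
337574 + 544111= 881685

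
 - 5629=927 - 6556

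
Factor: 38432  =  2^5 * 1201^1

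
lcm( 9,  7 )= 63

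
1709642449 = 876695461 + 832946988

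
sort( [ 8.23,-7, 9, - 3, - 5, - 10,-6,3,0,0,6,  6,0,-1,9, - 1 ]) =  [  -  10, - 7, -6, - 5, - 3,- 1, - 1,  0, 0,0, 3,6,6, 8.23,9, 9]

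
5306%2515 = 276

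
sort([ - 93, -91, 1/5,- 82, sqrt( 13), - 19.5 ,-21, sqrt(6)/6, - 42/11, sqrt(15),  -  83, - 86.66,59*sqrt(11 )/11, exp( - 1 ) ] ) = [ - 93,  -  91, - 86.66, - 83, - 82, - 21 , -19.5,  -  42/11, 1/5,exp( - 1), sqrt( 6)/6, sqrt( 13 ) , sqrt( 15),59*sqrt( 11)/11]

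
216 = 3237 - 3021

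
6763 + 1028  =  7791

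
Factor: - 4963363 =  - 4963363^1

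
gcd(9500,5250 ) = 250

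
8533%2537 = 922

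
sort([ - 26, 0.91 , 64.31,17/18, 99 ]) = [ - 26, 0.91,17/18,64.31, 99 ] 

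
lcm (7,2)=14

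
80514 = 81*994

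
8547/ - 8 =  - 1069 + 5/8=- 1068.38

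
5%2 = 1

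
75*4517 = 338775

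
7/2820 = 7/2820 = 0.00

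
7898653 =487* 16219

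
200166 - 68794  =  131372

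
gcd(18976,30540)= 4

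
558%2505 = 558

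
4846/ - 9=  - 539 + 5/9=- 538.44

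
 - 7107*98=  - 696486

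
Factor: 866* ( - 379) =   -  2^1*379^1*433^1 = - 328214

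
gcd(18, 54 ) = 18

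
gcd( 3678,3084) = 6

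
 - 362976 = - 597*608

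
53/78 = 53/78 = 0.68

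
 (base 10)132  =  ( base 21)66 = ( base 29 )4G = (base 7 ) 246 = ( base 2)10000100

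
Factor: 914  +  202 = 2^2*3^2*31^1 = 1116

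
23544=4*5886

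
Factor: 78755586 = 2^1*3^1 * 7^1 * 13^1 * 144241^1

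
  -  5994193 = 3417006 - 9411199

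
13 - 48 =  - 35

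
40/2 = 20 = 20.00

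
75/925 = 3/37 = 0.08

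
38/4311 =38/4311 = 0.01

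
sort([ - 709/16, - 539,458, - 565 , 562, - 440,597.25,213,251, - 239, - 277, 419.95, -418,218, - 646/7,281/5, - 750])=[ - 750, - 565, - 539, - 440,-418, - 277, - 239,-646/7, - 709/16, 281/5, 213,218,251 , 419.95,458, 562,597.25 ]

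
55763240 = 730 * 76388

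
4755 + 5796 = 10551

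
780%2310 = 780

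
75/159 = 25/53= 0.47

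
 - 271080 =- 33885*8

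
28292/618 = 45 +241/309 =45.78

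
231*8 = 1848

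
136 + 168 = 304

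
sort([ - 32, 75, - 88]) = [ - 88, - 32, 75] 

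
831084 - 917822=-86738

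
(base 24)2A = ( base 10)58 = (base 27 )24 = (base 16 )3A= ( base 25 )28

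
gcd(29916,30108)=12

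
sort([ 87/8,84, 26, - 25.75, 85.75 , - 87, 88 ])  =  [ - 87,  -  25.75 , 87/8, 26,84, 85.75, 88]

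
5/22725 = 1/4545 = 0.00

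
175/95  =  1 + 16/19 = 1.84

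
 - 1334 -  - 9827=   8493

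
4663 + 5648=10311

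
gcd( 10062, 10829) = 13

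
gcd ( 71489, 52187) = 1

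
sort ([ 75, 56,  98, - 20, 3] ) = [  -  20, 3, 56,75,98 ] 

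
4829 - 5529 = - 700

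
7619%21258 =7619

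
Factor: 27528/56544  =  2^ ( - 2 )*19^( - 1)*37^1=37/76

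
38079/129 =295 + 8/43  =  295.19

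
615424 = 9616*64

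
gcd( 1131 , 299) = 13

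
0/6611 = 0= 0.00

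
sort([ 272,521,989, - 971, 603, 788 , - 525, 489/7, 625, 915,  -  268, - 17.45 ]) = [ - 971,-525, - 268, - 17.45, 489/7,  272, 521, 603,  625,788, 915, 989 ] 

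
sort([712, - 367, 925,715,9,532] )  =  [ - 367, 9,  532 , 712,715, 925]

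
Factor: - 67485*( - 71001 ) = 3^3*5^1 * 7^3 * 11^1*23^1*409^1 = 4791502485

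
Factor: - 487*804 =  - 391548 = - 2^2 *3^1*67^1*487^1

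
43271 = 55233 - 11962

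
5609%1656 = 641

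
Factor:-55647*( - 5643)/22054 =314016021/22054 = 2^( - 1)*3^8 * 11^1 * 19^1 * 229^1*11027^( - 1)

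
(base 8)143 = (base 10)99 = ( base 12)83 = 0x63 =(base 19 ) 54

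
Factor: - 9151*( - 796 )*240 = 1748207040 = 2^6 *3^1*5^1*199^1*9151^1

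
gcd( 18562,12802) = 2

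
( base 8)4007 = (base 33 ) 1t9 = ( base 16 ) 807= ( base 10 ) 2055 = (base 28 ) 2hb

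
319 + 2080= 2399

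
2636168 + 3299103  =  5935271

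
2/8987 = 2/8987 = 0.00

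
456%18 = 6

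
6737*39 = 262743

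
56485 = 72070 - 15585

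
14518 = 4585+9933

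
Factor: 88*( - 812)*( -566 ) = 2^6 * 7^1*11^1*29^1*283^1 = 40444096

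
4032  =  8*504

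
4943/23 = 4943/23 = 214.91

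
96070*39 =3746730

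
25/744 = 25/744 = 0.03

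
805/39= 20+25/39  =  20.64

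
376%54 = 52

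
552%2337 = 552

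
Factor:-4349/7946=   -  2^(  -  1)*29^( - 1 )*137^(-1 )*4349^1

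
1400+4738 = 6138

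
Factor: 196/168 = 7/6 =2^( - 1 )*3^( - 1) * 7^1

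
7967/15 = 531 + 2/15 = 531.13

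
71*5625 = 399375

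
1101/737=1 + 364/737= 1.49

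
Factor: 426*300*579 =73996200 = 2^3*3^3*5^2*71^1*193^1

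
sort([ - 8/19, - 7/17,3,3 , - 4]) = [- 4, - 8/19,- 7/17,  3, 3 ]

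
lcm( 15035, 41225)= 1277975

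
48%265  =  48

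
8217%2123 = 1848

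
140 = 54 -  - 86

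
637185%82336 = 60833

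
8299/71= 116  +  63/71 = 116.89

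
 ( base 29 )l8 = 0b1001101001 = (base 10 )617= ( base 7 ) 1541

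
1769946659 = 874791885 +895154774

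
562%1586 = 562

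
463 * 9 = 4167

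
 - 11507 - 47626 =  - 59133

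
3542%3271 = 271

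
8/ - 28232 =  - 1 + 3528/3529  =  - 0.00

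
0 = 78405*0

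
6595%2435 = 1725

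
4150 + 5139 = 9289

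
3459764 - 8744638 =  - 5284874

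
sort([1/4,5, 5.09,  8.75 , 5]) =[1/4 , 5,5, 5.09 , 8.75] 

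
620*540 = 334800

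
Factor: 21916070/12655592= 10958035/6327796 = 2^( - 2)*5^1 * 11^1 * 31^1*6427^1*1581949^(-1 ) 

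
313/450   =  313/450=0.70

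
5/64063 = 5/64063 = 0.00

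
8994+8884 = 17878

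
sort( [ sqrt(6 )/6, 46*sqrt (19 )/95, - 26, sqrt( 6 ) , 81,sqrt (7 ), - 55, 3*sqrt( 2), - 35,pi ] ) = [ - 55,-35, - 26,  sqrt(6 ) /6,46*sqrt(19)/95, sqrt (6),sqrt(7 ),pi,3*sqrt( 2 ), 81]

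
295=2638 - 2343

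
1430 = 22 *65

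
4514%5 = 4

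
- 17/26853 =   -  17/26853  =  -0.00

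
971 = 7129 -6158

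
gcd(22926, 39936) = 6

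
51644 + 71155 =122799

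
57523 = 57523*1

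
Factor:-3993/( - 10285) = 3^1*5^(-1)*11^1 * 17^( - 1)=33/85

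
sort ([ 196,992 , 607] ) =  [196,607 , 992 ]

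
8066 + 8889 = 16955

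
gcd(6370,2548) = 1274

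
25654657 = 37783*679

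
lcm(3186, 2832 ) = 25488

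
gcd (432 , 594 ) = 54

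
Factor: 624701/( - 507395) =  - 671/545=- 5^( - 1 )*11^1*61^1 *109^( - 1)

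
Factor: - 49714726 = - 2^1*24857363^1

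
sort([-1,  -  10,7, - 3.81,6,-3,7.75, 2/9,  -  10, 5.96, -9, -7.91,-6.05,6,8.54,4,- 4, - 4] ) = [ -10,-10 , - 9,-7.91, - 6.05 ,- 4,-4, - 3.81, - 3,-1,  2/9,  4,5.96,6, 6,7,  7.75 , 8.54]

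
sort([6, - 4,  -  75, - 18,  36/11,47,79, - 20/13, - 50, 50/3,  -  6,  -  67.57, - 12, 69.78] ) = [  -  75, - 67.57, - 50, - 18,-12, - 6, - 4, -20/13, 36/11, 6, 50/3, 47, 69.78 , 79]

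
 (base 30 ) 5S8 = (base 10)5348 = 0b1010011100100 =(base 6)40432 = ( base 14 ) 1d40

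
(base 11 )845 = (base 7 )2652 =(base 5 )13032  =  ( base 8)1771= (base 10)1017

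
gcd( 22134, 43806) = 42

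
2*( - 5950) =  - 11900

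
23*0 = 0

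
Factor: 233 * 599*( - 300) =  - 41870100 = - 2^2*3^1*5^2*233^1*599^1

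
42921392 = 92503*464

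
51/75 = 17/25 = 0.68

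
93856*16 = 1501696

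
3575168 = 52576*68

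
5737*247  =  1417039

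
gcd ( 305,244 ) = 61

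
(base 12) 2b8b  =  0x141b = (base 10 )5147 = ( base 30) 5LH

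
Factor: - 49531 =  - 49531^1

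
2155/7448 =2155/7448 = 0.29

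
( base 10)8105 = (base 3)102010012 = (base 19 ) 138B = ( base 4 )1332221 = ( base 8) 17651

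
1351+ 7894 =9245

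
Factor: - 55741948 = - 2^2 * 13935487^1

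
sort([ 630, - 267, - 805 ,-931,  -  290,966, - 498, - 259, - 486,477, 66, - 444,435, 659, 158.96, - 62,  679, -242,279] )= [ - 931, - 805, - 498, - 486, - 444, - 290,  -  267, - 259, - 242, - 62,66, 158.96, 279, 435,477,630,659,679,966]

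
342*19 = 6498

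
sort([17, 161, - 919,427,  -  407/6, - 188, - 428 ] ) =[ - 919,  -  428, - 188, - 407/6,17,161,427]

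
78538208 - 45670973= 32867235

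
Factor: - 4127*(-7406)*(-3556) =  - 2^3*7^2*23^2*127^1 * 4127^1= - 108687582472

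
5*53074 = 265370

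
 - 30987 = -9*3443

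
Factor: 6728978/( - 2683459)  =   - 2^1*103^ ( - 1)*26053^( - 1)* 3364489^1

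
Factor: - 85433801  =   - 173^1*379^1*1303^1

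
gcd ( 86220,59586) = 6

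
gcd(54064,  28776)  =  872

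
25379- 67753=  -  42374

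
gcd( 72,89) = 1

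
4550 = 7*650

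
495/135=3 + 2/3 = 3.67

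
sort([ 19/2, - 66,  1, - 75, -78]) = [ - 78,-75, - 66,1,19/2]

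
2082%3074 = 2082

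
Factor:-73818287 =  -  19^1*1523^1 * 2551^1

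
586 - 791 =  - 205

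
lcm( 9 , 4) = 36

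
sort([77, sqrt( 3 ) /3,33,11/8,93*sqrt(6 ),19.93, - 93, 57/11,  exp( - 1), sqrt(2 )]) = [  -  93,  exp (-1 ),sqrt(3)/3,11/8,sqrt( 2), 57/11, 19.93, 33 , 77,  93*sqrt(6 )]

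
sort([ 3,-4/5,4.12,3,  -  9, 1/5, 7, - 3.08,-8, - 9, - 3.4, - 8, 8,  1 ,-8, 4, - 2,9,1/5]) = [ - 9,- 9, - 8,  -  8, - 8,-3.4,- 3.08,-2, - 4/5, 1/5, 1/5,1 , 3,  3,4 , 4.12, 7,8, 9]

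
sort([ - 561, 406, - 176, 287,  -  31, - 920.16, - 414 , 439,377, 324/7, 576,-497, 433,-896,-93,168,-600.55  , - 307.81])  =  [ - 920.16, - 896, - 600.55,-561,-497, - 414,-307.81,-176,  -  93, - 31, 324/7,168,287, 377,406, 433,439, 576 ]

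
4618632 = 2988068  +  1630564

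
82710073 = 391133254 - 308423181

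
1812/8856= 151/738 = 0.20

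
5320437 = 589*9033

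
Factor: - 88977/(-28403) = 3^1*7^1*19^1*223^1*28403^ ( - 1 )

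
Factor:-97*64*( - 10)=2^7 * 5^1 * 97^1= 62080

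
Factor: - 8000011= - 47^1*170213^1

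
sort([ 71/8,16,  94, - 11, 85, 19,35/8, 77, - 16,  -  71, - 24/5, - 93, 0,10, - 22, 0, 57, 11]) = [ - 93, - 71 , - 22, - 16, - 11, - 24/5, 0, 0,35/8,71/8, 10,11,16,19,  57,77,  85,94 ] 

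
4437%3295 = 1142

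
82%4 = 2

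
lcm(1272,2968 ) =8904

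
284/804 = 71/201 = 0.35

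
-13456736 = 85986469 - 99443205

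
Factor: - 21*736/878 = -7728/439 = - 2^4*3^1*7^1 *23^1*439^(-1)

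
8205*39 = 319995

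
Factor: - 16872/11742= - 2^2 * 37^1 * 103^( -1 )=- 148/103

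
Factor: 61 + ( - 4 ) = 3^1*19^1 = 57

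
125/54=125/54 = 2.31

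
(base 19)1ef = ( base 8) 1202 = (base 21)19C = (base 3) 212210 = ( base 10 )642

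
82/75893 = 82/75893  =  0.00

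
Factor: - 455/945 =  -3^(-3 )*13^1 = - 13/27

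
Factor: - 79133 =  - 79133^1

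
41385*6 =248310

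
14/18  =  7/9 = 0.78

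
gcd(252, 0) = 252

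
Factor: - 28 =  - 2^2*7^1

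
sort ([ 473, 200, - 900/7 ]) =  [  -  900/7, 200,473]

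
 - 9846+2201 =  - 7645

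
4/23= 4/23=0.17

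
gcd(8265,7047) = 87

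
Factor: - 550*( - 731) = 2^1*5^2*11^1*17^1*43^1 = 402050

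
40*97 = 3880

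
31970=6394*5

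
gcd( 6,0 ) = 6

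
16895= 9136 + 7759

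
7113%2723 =1667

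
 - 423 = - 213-210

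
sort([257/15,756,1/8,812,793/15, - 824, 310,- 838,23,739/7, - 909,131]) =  [ - 909, - 838, - 824,1/8,  257/15, 23, 793/15,739/7, 131, 310, 756,812 ] 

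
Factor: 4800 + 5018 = 2^1 * 4909^1 = 9818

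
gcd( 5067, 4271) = 1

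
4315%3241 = 1074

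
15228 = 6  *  2538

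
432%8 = 0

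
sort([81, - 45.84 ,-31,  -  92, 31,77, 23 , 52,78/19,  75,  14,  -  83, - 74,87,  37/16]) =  [ - 92, - 83,  -  74,  -  45.84, - 31, 37/16,78/19, 14, 23, 31,  52, 75,  77, 81,87 ] 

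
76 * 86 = 6536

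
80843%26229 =2156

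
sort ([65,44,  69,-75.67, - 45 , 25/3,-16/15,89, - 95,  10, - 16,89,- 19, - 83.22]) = [ -95, - 83.22,-75.67, -45, - 19,-16,  -  16/15, 25/3,10,44, 65, 69, 89, 89 ] 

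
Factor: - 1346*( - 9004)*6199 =75128061416 = 2^3*673^1*2251^1*6199^1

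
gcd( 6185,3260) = 5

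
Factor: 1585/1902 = 5/6  =  2^( - 1 )*3^( - 1 )*5^1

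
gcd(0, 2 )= 2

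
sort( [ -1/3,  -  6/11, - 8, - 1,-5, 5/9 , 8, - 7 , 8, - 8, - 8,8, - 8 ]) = [ - 8,- 8  ,-8, - 8, - 7, - 5, - 1, - 6/11, - 1/3,  5/9, 8,  8,  8 ]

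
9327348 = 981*9508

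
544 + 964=1508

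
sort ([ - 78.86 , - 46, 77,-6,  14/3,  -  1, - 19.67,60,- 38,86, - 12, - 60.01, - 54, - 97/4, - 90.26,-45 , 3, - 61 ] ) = [ - 90.26, - 78.86, - 61, - 60.01,-54, - 46, - 45, - 38,  -  97/4,  -  19.67, - 12,-6, - 1, 3, 14/3,60, 77,  86 ] 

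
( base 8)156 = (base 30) 3K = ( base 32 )3e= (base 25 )4A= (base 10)110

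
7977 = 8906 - 929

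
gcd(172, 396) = 4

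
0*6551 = 0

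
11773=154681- 142908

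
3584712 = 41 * 87432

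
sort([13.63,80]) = [ 13.63, 80]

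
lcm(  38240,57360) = 114720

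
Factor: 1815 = 3^1*5^1*11^2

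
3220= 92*35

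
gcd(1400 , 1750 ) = 350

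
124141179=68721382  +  55419797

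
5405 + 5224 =10629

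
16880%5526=302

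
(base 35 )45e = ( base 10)5089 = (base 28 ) 6dl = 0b1001111100001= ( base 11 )3907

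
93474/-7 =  - 13354 + 4/7 = - 13353.43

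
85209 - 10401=74808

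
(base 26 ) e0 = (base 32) BC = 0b101101100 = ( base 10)364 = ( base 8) 554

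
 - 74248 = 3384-77632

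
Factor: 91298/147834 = 3^(-2)*43^( - 1) * 239^1= 239/387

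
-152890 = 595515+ - 748405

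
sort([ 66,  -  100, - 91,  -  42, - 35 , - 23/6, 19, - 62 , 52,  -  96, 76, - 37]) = [ - 100,  -  96 , - 91,- 62, - 42,-37, - 35,- 23/6, 19,  52, 66,  76]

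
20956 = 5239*4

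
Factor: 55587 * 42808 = 2^3*3^1*7^1*2647^1*5351^1 = 2379568296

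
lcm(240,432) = 2160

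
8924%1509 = 1379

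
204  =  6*34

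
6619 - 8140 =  - 1521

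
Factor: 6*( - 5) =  - 30=- 2^1*3^1*5^1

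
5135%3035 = 2100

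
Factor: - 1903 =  - 11^1*173^1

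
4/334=2/167 = 0.01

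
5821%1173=1129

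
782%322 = 138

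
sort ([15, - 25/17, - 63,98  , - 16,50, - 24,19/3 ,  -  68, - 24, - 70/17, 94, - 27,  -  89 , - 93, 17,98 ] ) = [ - 93, - 89, - 68, - 63, - 27,  -  24 , - 24, - 16, - 70/17, - 25/17,19/3,15,17, 50 , 94,98, 98 ] 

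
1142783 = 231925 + 910858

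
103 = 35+68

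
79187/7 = 11312+3/7 = 11312.43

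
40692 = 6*6782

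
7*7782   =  54474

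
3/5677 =3/5677  =  0.00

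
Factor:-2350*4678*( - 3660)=40235478000 = 2^4*3^1*5^3*47^1*61^1*2339^1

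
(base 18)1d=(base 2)11111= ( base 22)19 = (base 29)12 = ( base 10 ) 31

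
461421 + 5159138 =5620559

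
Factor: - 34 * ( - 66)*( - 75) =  - 168300 =-2^2*3^2*5^2 * 11^1*17^1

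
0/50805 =0 = 0.00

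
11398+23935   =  35333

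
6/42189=2/14063 =0.00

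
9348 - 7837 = 1511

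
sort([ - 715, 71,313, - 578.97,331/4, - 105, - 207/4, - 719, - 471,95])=[ - 719, - 715, - 578.97, - 471, - 105, - 207/4, 71, 331/4, 95,313]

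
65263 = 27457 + 37806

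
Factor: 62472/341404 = 114/623 = 2^1 *3^1*7^(- 1 )*19^1*89^( - 1 )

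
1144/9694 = 572/4847 = 0.12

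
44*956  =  42064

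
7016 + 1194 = 8210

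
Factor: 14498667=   3^2 * 1610963^1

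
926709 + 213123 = 1139832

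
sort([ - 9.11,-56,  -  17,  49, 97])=[  -  56,-17, - 9.11,49,  97]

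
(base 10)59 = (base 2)111011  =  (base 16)3b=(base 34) 1p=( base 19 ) 32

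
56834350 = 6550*8677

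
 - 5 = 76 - 81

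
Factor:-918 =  - 2^1*3^3*17^1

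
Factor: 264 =2^3*3^1*11^1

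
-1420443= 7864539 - 9284982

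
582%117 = 114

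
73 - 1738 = -1665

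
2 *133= 266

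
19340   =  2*9670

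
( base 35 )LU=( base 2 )1011111101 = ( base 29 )qb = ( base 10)765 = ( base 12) 539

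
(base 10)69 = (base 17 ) 41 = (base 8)105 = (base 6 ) 153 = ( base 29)2b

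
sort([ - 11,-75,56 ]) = [-75,-11, 56] 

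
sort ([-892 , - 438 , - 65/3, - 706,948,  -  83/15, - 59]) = [ - 892, - 706 , - 438, - 59, - 65/3, - 83/15,948]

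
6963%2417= 2129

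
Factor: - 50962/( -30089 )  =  2^1*83^1*307^1*30089^(  -  1 )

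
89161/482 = 184 + 473/482 = 184.98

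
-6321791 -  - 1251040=-5070751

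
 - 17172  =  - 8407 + - 8765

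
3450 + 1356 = 4806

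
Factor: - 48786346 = -2^1 * 7^1*173^1*20143^1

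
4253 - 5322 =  - 1069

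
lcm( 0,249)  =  0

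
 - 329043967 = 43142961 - 372186928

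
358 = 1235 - 877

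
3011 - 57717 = -54706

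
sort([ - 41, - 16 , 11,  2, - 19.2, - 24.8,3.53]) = [ - 41, - 24.8, - 19.2, - 16, 2,3.53,11]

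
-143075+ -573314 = -716389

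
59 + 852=911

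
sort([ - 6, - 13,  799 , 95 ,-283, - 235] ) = [ - 283,-235 , - 13, - 6, 95,799]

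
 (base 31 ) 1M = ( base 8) 65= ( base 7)104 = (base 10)53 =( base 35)1i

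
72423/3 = 24141 = 24141.00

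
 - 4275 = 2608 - 6883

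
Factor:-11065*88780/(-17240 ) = 2^( - 1)*5^1*23^1* 193^1* 431^( - 1)*2213^1 = 49117535/862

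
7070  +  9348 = 16418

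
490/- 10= -49/1 = -49.00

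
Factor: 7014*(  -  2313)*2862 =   -  46431319284= -2^2*3^6*7^1 * 53^1*167^1 * 257^1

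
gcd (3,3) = 3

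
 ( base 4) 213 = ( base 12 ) 33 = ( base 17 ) 25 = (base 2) 100111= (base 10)39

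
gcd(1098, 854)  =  122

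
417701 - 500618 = - 82917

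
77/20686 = 77/20686=0.00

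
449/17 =26 + 7/17 = 26.41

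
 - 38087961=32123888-70211849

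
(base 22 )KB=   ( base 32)E3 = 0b111000011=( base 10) 451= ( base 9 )551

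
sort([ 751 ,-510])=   [ - 510,751] 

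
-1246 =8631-9877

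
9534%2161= 890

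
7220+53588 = 60808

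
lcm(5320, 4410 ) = 335160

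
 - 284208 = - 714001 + 429793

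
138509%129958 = 8551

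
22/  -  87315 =  -  22/87315 = -  0.00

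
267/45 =89/15 = 5.93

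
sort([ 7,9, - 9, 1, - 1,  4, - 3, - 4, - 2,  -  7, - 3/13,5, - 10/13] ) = [ - 9,-7, - 4,  -  3 , - 2, -1, - 10/13, - 3/13,1,4 , 5, 7,9 ] 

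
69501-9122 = 60379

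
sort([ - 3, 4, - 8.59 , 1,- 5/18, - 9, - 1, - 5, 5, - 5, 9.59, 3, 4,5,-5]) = [ -9, - 8.59, - 5, - 5, - 5, - 3, - 1, - 5/18, 1, 3,4 , 4,5, 5, 9.59 ]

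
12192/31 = 12192/31 = 393.29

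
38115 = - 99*(-385 ) 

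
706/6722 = 353/3361 = 0.11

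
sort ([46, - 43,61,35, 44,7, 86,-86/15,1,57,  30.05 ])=[ - 43, - 86/15,1,7,30.05,35,44,46,57, 61,86] 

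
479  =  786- 307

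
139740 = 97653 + 42087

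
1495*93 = 139035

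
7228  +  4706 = 11934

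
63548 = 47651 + 15897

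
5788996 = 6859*844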